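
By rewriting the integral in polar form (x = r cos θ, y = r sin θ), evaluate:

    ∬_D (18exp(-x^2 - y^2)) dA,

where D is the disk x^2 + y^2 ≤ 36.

The region D is 0 ≤ r ≤ 6, 0 ≤ θ ≤ 2π in polar coordinates, where x = r cos(θ), y = r sin(θ), and dA = r dr dθ.

Under the substitution, the integrand becomes 18exp(-r^2), so

    ∬_D (18exp(-x^2 - y^2)) dA = ∫_{0}^{2π} ∫_{0}^{6} (18exp(-r^2)) · r dr dθ.

Inner integral (in r): ∫_{0}^{6} (18exp(-r^2)) · r dr = 9 - 9exp(-36).

Outer integral (in θ): ∫_{0}^{2π} (9 - 9exp(-36)) dθ = -18π exp(-36) + 18π.

Therefore ∬_D (18exp(-x^2 - y^2)) dA = -18π exp(-36) + 18π.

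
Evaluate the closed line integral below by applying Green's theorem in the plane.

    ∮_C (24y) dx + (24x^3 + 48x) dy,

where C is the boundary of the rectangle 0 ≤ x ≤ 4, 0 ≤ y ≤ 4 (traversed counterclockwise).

Green's theorem converts the closed line integral into a double integral over the enclosed region D:

    ∮_C P dx + Q dy = ∬_D (∂Q/∂x - ∂P/∂y) dA.

Here P = 24y, Q = 24x^3 + 48x, so

    ∂Q/∂x = 72x^2 + 48,    ∂P/∂y = 24,
    ∂Q/∂x - ∂P/∂y = 72x^2 + 24.

D is the region 0 ≤ x ≤ 4, 0 ≤ y ≤ 4. Evaluating the double integral:

    ∬_D (72x^2 + 24) dA = ∫_0^{4} ∫_0^{4} (72x^2 + 24) dy dx.

Inner (y from 0 to 4): 288x^2 + 96.
Outer (x from 0 to 4): 6528.

Therefore ∮_C P dx + Q dy = 6528.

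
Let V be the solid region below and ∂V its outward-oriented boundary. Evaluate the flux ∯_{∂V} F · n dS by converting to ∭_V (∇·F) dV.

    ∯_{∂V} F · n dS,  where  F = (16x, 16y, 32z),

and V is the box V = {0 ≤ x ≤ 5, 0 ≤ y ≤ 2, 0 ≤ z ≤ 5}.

By the divergence theorem,

    ∯_{∂V} F · n dS = ∭_V (∇ · F) dV.

Compute the divergence:
    ∇ · F = ∂F_x/∂x + ∂F_y/∂y + ∂F_z/∂z = 16 + 16 + 32 = 64.

V is a rectangular box, so dV = dx dy dz with 0 ≤ x ≤ 5, 0 ≤ y ≤ 2, 0 ≤ z ≤ 5.

Integrate (64) over V as an iterated integral:

    ∭_V (∇·F) dV = ∫_0^{5} ∫_0^{2} ∫_0^{5} (64) dz dy dx.

Inner (z from 0 to 5): 320.
Middle (y from 0 to 2): 640.
Outer (x from 0 to 5): 3200.

Therefore ∯_{∂V} F · n dS = 3200.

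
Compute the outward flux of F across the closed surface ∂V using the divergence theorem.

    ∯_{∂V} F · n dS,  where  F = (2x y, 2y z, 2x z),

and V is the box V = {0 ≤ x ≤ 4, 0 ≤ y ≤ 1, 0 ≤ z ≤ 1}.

By the divergence theorem,

    ∯_{∂V} F · n dS = ∭_V (∇ · F) dV.

Compute the divergence:
    ∇ · F = ∂F_x/∂x + ∂F_y/∂y + ∂F_z/∂z = 2y + 2z + 2x = 2x + 2y + 2z.

V is a rectangular box, so dV = dx dy dz with 0 ≤ x ≤ 4, 0 ≤ y ≤ 1, 0 ≤ z ≤ 1.

Integrate (2x + 2y + 2z) over V as an iterated integral:

    ∭_V (∇·F) dV = ∫_0^{4} ∫_0^{1} ∫_0^{1} (2x + 2y + 2z) dz dy dx.

Inner (z from 0 to 1): 2x + 2y + 1.
Middle (y from 0 to 1): 2x + 2.
Outer (x from 0 to 4): 24.

Therefore ∯_{∂V} F · n dS = 24.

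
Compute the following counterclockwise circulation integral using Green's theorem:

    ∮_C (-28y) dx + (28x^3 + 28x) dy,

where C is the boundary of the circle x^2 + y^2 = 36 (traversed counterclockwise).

Green's theorem converts the closed line integral into a double integral over the enclosed region D:

    ∮_C P dx + Q dy = ∬_D (∂Q/∂x - ∂P/∂y) dA.

Here P = -28y, Q = 28x^3 + 28x, so

    ∂Q/∂x = 84x^2 + 28,    ∂P/∂y = -28,
    ∂Q/∂x - ∂P/∂y = 84x^2 + 56.

D is the region x^2 + y^2 ≤ 36. Evaluating the double integral:

In polar coordinates (x = r cos θ, y = r sin θ, dA = r dr dθ) the integrand becomes 84r^2cos(θ)^2 + 56, so

    ∬_D (84x^2 + 56) dA = ∫_0^{2π} ∫_0^{6} (84r^2cos(θ)^2 + 56) · r dr dθ.

Inner (r from 0 to 6): 27216cos(θ)^2 + 1008.
Outer (θ from 0 to 2π): 29232π.

Therefore ∮_C P dx + Q dy = 29232π.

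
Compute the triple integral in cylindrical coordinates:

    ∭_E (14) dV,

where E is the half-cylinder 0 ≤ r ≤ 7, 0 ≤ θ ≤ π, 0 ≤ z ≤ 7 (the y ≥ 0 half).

In cylindrical coordinates, x = r cos(θ), y = r sin(θ), z = z, and dV = r dr dθ dz.

The integrand becomes 14, so

    ∭_E (14) dV = ∫_{0}^{π} ∫_{0}^{7} ∫_{0}^{7} (14) · r dz dr dθ.

Inner (z): 98r.
Middle (r from 0 to 7): 2401.
Outer (θ): 2401π.

Therefore the triple integral equals 2401π.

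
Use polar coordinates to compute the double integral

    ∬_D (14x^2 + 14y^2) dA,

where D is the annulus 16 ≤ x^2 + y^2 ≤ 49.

The region D is 4 ≤ r ≤ 7, 0 ≤ θ ≤ 2π in polar coordinates, where x = r cos(θ), y = r sin(θ), and dA = r dr dθ.

Under the substitution, the integrand becomes 14r^2, so

    ∬_D (14x^2 + 14y^2) dA = ∫_{0}^{2π} ∫_{4}^{7} (14r^2) · r dr dθ.

Inner integral (in r): ∫_{4}^{7} (14r^2) · r dr = 15015/2.

Outer integral (in θ): ∫_{0}^{2π} (15015/2) dθ = 15015π.

Therefore ∬_D (14x^2 + 14y^2) dA = 15015π.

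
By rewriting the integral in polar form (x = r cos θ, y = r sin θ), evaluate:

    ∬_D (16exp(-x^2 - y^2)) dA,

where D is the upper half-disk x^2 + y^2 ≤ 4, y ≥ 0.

The region D is 0 ≤ r ≤ 2, 0 ≤ θ ≤ π in polar coordinates, where x = r cos(θ), y = r sin(θ), and dA = r dr dθ.

Under the substitution, the integrand becomes 16exp(-r^2), so

    ∬_D (16exp(-x^2 - y^2)) dA = ∫_{0}^{π} ∫_{0}^{2} (16exp(-r^2)) · r dr dθ.

Inner integral (in r): ∫_{0}^{2} (16exp(-r^2)) · r dr = 8 - 8exp(-4).

Outer integral (in θ): ∫_{0}^{π} (8 - 8exp(-4)) dθ = -8π exp(-4) + 8π.

Therefore ∬_D (16exp(-x^2 - y^2)) dA = -8π exp(-4) + 8π.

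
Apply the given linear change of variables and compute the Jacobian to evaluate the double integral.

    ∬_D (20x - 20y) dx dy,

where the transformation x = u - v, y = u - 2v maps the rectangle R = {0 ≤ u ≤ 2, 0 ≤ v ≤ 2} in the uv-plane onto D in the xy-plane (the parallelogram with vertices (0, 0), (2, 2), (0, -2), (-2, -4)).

Compute the Jacobian determinant of (x, y) with respect to (u, v):

    ∂(x,y)/∂(u,v) = | 1  -1 | = (1)(-2) - (-1)(1) = -1.
                   | 1  -2 |

Its absolute value is |J| = 1 (the area scaling factor).

Substituting x = u - v, y = u - 2v into the integrand,

    20x - 20y → 20v,

so the integral becomes

    ∬_R (20v) · |J| du dv = ∫_0^2 ∫_0^2 (20v) dv du.

Inner (v): 40.
Outer (u): 80.

Therefore ∬_D (20x - 20y) dx dy = 80.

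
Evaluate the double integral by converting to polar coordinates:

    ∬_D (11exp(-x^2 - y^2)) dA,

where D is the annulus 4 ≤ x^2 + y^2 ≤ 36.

The region D is 2 ≤ r ≤ 6, 0 ≤ θ ≤ 2π in polar coordinates, where x = r cos(θ), y = r sin(θ), and dA = r dr dθ.

Under the substitution, the integrand becomes 11exp(-r^2), so

    ∬_D (11exp(-x^2 - y^2)) dA = ∫_{0}^{2π} ∫_{2}^{6} (11exp(-r^2)) · r dr dθ.

Inner integral (in r): ∫_{2}^{6} (11exp(-r^2)) · r dr = -(11 - 11exp(32))exp(-36)/2.

Outer integral (in θ): ∫_{0}^{2π} (-(11 - 11exp(32))exp(-36)/2) dθ = -11π (1 - exp(32))exp(-36).

Therefore ∬_D (11exp(-x^2 - y^2)) dA = -11π (1 - exp(32))exp(-36).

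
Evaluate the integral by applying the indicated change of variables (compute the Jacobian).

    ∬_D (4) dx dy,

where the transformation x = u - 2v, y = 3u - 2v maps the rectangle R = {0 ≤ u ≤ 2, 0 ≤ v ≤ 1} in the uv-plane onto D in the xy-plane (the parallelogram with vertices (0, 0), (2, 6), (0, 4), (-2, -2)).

Compute the Jacobian determinant of (x, y) with respect to (u, v):

    ∂(x,y)/∂(u,v) = | 1  -2 | = (1)(-2) - (-2)(3) = 4.
                   | 3  -2 |

Its absolute value is |J| = 4 (the area scaling factor).

Substituting x = u - 2v, y = 3u - 2v into the integrand,

    4 → 4,

so the integral becomes

    ∬_R (4) · |J| du dv = ∫_0^2 ∫_0^1 (16) dv du.

Inner (v): 16.
Outer (u): 32.

Therefore ∬_D (4) dx dy = 32.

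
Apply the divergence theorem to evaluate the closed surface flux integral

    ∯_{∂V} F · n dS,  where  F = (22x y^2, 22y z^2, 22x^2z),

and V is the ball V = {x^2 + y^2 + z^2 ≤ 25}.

By the divergence theorem,

    ∯_{∂V} F · n dS = ∭_V (∇ · F) dV.

Compute the divergence:
    ∇ · F = ∂F_x/∂x + ∂F_y/∂y + ∂F_z/∂z = 22y^2 + 22z^2 + 22x^2 = 22x^2 + 22y^2 + 22z^2.

In spherical coordinates, x = ρ sin(φ) cos(θ), y = ρ sin(φ) sin(θ), z = ρ cos(φ), dV = ρ^2 sin(φ) dρ dφ dθ, with 0 ≤ ρ ≤ 5, 0 ≤ φ ≤ π, 0 ≤ θ ≤ 2π.

The integrand, after substitution and multiplying by the volume element, becomes (22ρ^2) · ρ^2 sin(φ), so

    ∭_V (∇·F) dV = ∫_0^{2π} ∫_0^{π} ∫_0^{5} (22ρ^2) · ρ^2 sin(φ) dρ dφ dθ.

Inner (ρ from 0 to 5): 13750sin(φ).
Middle (φ from 0 to π): 27500.
Outer (θ from 0 to 2π): 55000π.

Therefore ∯_{∂V} F · n dS = 55000π.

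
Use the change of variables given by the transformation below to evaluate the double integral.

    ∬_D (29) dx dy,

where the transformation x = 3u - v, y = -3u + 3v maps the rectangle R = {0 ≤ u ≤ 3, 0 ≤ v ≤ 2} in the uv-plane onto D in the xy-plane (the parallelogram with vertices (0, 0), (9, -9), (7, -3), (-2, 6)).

Compute the Jacobian determinant of (x, y) with respect to (u, v):

    ∂(x,y)/∂(u,v) = | 3  -1 | = (3)(3) - (-1)(-3) = 6.
                   | -3  3 |

Its absolute value is |J| = 6 (the area scaling factor).

Substituting x = 3u - v, y = -3u + 3v into the integrand,

    29 → 29,

so the integral becomes

    ∬_R (29) · |J| du dv = ∫_0^3 ∫_0^2 (174) dv du.

Inner (v): 348.
Outer (u): 1044.

Therefore ∬_D (29) dx dy = 1044.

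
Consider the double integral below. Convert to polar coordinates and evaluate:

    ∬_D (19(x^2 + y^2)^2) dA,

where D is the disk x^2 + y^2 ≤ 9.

The region D is 0 ≤ r ≤ 3, 0 ≤ θ ≤ 2π in polar coordinates, where x = r cos(θ), y = r sin(θ), and dA = r dr dθ.

Under the substitution, the integrand becomes 19r^4, so

    ∬_D (19(x^2 + y^2)^2) dA = ∫_{0}^{2π} ∫_{0}^{3} (19r^4) · r dr dθ.

Inner integral (in r): ∫_{0}^{3} (19r^4) · r dr = 4617/2.

Outer integral (in θ): ∫_{0}^{2π} (4617/2) dθ = 4617π.

Therefore ∬_D (19(x^2 + y^2)^2) dA = 4617π.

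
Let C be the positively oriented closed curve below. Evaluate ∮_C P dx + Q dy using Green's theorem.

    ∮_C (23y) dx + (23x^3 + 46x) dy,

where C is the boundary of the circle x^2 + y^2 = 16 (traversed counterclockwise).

Green's theorem converts the closed line integral into a double integral over the enclosed region D:

    ∮_C P dx + Q dy = ∬_D (∂Q/∂x - ∂P/∂y) dA.

Here P = 23y, Q = 23x^3 + 46x, so

    ∂Q/∂x = 69x^2 + 46,    ∂P/∂y = 23,
    ∂Q/∂x - ∂P/∂y = 69x^2 + 23.

D is the region x^2 + y^2 ≤ 16. Evaluating the double integral:

In polar coordinates (x = r cos θ, y = r sin θ, dA = r dr dθ) the integrand becomes 69r^2cos(θ)^2 + 23, so

    ∬_D (69x^2 + 23) dA = ∫_0^{2π} ∫_0^{4} (69r^2cos(θ)^2 + 23) · r dr dθ.

Inner (r from 0 to 4): 4416cos(θ)^2 + 184.
Outer (θ from 0 to 2π): 4784π.

Therefore ∮_C P dx + Q dy = 4784π.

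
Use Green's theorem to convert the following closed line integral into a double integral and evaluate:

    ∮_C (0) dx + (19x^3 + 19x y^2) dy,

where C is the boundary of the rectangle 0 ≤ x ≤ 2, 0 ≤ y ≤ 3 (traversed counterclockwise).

Green's theorem converts the closed line integral into a double integral over the enclosed region D:

    ∮_C P dx + Q dy = ∬_D (∂Q/∂x - ∂P/∂y) dA.

Here P = 0, Q = 19x^3 + 19x y^2, so

    ∂Q/∂x = 57x^2 + 19y^2,    ∂P/∂y = 0,
    ∂Q/∂x - ∂P/∂y = 57x^2 + 19y^2.

D is the region 0 ≤ x ≤ 2, 0 ≤ y ≤ 3. Evaluating the double integral:

    ∬_D (57x^2 + 19y^2) dA = ∫_0^{2} ∫_0^{3} (57x^2 + 19y^2) dy dx.

Inner (y from 0 to 3): 171x^2 + 171.
Outer (x from 0 to 2): 798.

Therefore ∮_C P dx + Q dy = 798.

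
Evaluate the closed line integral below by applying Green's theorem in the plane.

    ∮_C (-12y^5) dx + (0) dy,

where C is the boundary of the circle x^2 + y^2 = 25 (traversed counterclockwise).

Green's theorem converts the closed line integral into a double integral over the enclosed region D:

    ∮_C P dx + Q dy = ∬_D (∂Q/∂x - ∂P/∂y) dA.

Here P = -12y^5, Q = 0, so

    ∂Q/∂x = 0,    ∂P/∂y = -60y^4,
    ∂Q/∂x - ∂P/∂y = 60y^4.

D is the region x^2 + y^2 ≤ 25. Evaluating the double integral:

In polar coordinates (x = r cos θ, y = r sin θ, dA = r dr dθ) the integrand becomes 60r^4sin(θ)^4, so

    ∬_D (60y^4) dA = ∫_0^{2π} ∫_0^{5} (60r^4sin(θ)^4) · r dr dθ.

Inner (r from 0 to 5): 156250sin(θ)^4.
Outer (θ from 0 to 2π): 234375π/2.

Therefore ∮_C P dx + Q dy = 234375π/2.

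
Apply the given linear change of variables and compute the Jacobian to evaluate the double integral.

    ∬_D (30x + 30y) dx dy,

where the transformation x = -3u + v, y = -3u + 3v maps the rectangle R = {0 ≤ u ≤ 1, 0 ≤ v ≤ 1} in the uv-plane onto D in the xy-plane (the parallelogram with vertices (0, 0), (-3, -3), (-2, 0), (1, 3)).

Compute the Jacobian determinant of (x, y) with respect to (u, v):

    ∂(x,y)/∂(u,v) = | -3  1 | = (-3)(3) - (1)(-3) = -6.
                   | -3  3 |

Its absolute value is |J| = 6 (the area scaling factor).

Substituting x = -3u + v, y = -3u + 3v into the integrand,

    30x + 30y → -180u + 120v,

so the integral becomes

    ∬_R (-180u + 120v) · |J| du dv = ∫_0^1 ∫_0^1 (-1080u + 720v) dv du.

Inner (v): 360 - 1080u.
Outer (u): -180.

Therefore ∬_D (30x + 30y) dx dy = -180.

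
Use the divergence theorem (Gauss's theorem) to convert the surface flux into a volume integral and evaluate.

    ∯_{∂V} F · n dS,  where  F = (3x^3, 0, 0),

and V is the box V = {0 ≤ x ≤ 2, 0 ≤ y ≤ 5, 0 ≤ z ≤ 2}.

By the divergence theorem,

    ∯_{∂V} F · n dS = ∭_V (∇ · F) dV.

Compute the divergence:
    ∇ · F = ∂F_x/∂x + ∂F_y/∂y + ∂F_z/∂z = 9x^2 + 0 + 0 = 9x^2.

V is a rectangular box, so dV = dx dy dz with 0 ≤ x ≤ 2, 0 ≤ y ≤ 5, 0 ≤ z ≤ 2.

Integrate (9x^2) over V as an iterated integral:

    ∭_V (∇·F) dV = ∫_0^{2} ∫_0^{5} ∫_0^{2} (9x^2) dz dy dx.

Inner (z from 0 to 2): 18x^2.
Middle (y from 0 to 5): 90x^2.
Outer (x from 0 to 2): 240.

Therefore ∯_{∂V} F · n dS = 240.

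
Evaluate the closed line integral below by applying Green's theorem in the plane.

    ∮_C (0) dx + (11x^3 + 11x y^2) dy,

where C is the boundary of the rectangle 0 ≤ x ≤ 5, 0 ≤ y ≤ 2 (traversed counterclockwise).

Green's theorem converts the closed line integral into a double integral over the enclosed region D:

    ∮_C P dx + Q dy = ∬_D (∂Q/∂x - ∂P/∂y) dA.

Here P = 0, Q = 11x^3 + 11x y^2, so

    ∂Q/∂x = 33x^2 + 11y^2,    ∂P/∂y = 0,
    ∂Q/∂x - ∂P/∂y = 33x^2 + 11y^2.

D is the region 0 ≤ x ≤ 5, 0 ≤ y ≤ 2. Evaluating the double integral:

    ∬_D (33x^2 + 11y^2) dA = ∫_0^{5} ∫_0^{2} (33x^2 + 11y^2) dy dx.

Inner (y from 0 to 2): 66x^2 + 88/3.
Outer (x from 0 to 5): 8690/3.

Therefore ∮_C P dx + Q dy = 8690/3.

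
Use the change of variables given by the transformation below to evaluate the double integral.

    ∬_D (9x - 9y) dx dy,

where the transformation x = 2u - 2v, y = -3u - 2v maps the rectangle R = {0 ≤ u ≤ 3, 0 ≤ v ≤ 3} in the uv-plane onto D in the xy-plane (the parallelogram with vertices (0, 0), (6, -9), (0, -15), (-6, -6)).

Compute the Jacobian determinant of (x, y) with respect to (u, v):

    ∂(x,y)/∂(u,v) = | 2  -2 | = (2)(-2) - (-2)(-3) = -10.
                   | -3  -2 |

Its absolute value is |J| = 10 (the area scaling factor).

Substituting x = 2u - 2v, y = -3u - 2v into the integrand,

    9x - 9y → 45u,

so the integral becomes

    ∬_R (45u) · |J| du dv = ∫_0^3 ∫_0^3 (450u) dv du.

Inner (v): 1350u.
Outer (u): 6075.

Therefore ∬_D (9x - 9y) dx dy = 6075.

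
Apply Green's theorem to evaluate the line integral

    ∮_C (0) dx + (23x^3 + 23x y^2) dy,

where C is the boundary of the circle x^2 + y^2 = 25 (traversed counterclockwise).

Green's theorem converts the closed line integral into a double integral over the enclosed region D:

    ∮_C P dx + Q dy = ∬_D (∂Q/∂x - ∂P/∂y) dA.

Here P = 0, Q = 23x^3 + 23x y^2, so

    ∂Q/∂x = 69x^2 + 23y^2,    ∂P/∂y = 0,
    ∂Q/∂x - ∂P/∂y = 69x^2 + 23y^2.

D is the region x^2 + y^2 ≤ 25. Evaluating the double integral:

In polar coordinates (x = r cos θ, y = r sin θ, dA = r dr dθ) the integrand becomes 23r^2(cos(2θ) + 2), so

    ∬_D (69x^2 + 23y^2) dA = ∫_0^{2π} ∫_0^{5} (23r^2(cos(2θ) + 2)) · r dr dθ.

Inner (r from 0 to 5): 14375cos(2θ)/4 + 14375/2.
Outer (θ from 0 to 2π): 14375π.

Therefore ∮_C P dx + Q dy = 14375π.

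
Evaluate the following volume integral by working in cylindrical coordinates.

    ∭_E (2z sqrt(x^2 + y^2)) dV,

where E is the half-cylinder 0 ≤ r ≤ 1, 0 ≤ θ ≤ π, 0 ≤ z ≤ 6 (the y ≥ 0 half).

In cylindrical coordinates, x = r cos(θ), y = r sin(θ), z = z, and dV = r dr dθ dz.

The integrand becomes 2r z, so

    ∭_E (2z sqrt(x^2 + y^2)) dV = ∫_{0}^{π} ∫_{0}^{1} ∫_{0}^{6} (2r z) · r dz dr dθ.

Inner (z): 36r^2.
Middle (r from 0 to 1): 12.
Outer (θ): 12π.

Therefore the triple integral equals 12π.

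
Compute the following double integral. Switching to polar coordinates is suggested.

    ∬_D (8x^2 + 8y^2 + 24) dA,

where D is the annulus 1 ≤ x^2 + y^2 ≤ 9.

The region D is 1 ≤ r ≤ 3, 0 ≤ θ ≤ 2π in polar coordinates, where x = r cos(θ), y = r sin(θ), and dA = r dr dθ.

Under the substitution, the integrand becomes 8r^2 + 24, so

    ∬_D (8x^2 + 8y^2 + 24) dA = ∫_{0}^{2π} ∫_{1}^{3} (8r^2 + 24) · r dr dθ.

Inner integral (in r): ∫_{1}^{3} (8r^2 + 24) · r dr = 256.

Outer integral (in θ): ∫_{0}^{2π} (256) dθ = 512π.

Therefore ∬_D (8x^2 + 8y^2 + 24) dA = 512π.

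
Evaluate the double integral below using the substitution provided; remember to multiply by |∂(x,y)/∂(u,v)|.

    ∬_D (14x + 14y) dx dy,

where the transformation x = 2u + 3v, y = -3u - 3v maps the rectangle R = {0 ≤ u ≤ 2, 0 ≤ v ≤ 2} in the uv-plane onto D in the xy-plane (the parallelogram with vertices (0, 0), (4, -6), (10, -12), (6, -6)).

Compute the Jacobian determinant of (x, y) with respect to (u, v):

    ∂(x,y)/∂(u,v) = | 2  3 | = (2)(-3) - (3)(-3) = 3.
                   | -3  -3 |

Its absolute value is |J| = 3 (the area scaling factor).

Substituting x = 2u + 3v, y = -3u - 3v into the integrand,

    14x + 14y → -14u,

so the integral becomes

    ∬_R (-14u) · |J| du dv = ∫_0^2 ∫_0^2 (-42u) dv du.

Inner (v): -84u.
Outer (u): -168.

Therefore ∬_D (14x + 14y) dx dy = -168.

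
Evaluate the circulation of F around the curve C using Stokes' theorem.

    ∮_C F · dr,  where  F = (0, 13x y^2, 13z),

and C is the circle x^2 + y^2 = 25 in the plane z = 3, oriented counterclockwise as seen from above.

Let S be the flat disk x^2 + y^2 ≤ 25 in the plane z = 3, with upward unit normal n̂ = ẑ. By Stokes' theorem,

    ∮_C F · dr = ∬_S (∇ × F) · n̂ dS = ∬_D (curl F)_z dA,

where D is the disk x^2 + y^2 ≤ 25.

Compute the curl of F = (0, 13x y^2, 13z):
    (∇ × F)_x = ∂F_z/∂y - ∂F_y/∂z = 0,
    (∇ × F)_y = ∂F_x/∂z - ∂F_z/∂x = 0,
    (∇ × F)_z = ∂F_y/∂x - ∂F_x/∂y = 13y^2.

On z = 3, (curl F)_z = 13y^2.

Convert to polar (x = r cos θ, y = r sin θ, dA = r dr dθ); the integrand becomes 13r^2sin(θ)^2, so

    ∬_D (curl F)_z dA = ∫_0^{2π} ∫_0^{5} (13r^2sin(θ)^2) · r dr dθ.

Inner (r from 0 to 5): 8125sin(θ)^2/4.
Outer (θ from 0 to 2π): 8125π/4.

Therefore ∮_C F · dr = 8125π/4.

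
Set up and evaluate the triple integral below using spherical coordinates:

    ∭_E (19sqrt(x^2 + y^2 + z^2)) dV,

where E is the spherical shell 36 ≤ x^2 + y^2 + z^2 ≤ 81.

In spherical coordinates, x = ρ sin(φ) cos(θ), y = ρ sin(φ) sin(θ), z = ρ cos(φ), and dV = ρ^2 sin(φ) dρ dφ dθ.

The integrand becomes 19ρ, so

    ∭_E (19sqrt(x^2 + y^2 + z^2)) dV = ∫_{0}^{2π} ∫_{0}^{π} ∫_{6}^{9} (19ρ) · ρ^2 sin(φ) dρ dφ dθ.

Inner (ρ): 100035sin(φ)/4.
Middle (φ): 100035/2.
Outer (θ): 100035π.

Therefore the triple integral equals 100035π.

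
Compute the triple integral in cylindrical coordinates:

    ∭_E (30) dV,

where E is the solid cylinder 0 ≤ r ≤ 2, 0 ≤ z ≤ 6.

In cylindrical coordinates, x = r cos(θ), y = r sin(θ), z = z, and dV = r dr dθ dz.

The integrand becomes 30, so

    ∭_E (30) dV = ∫_{0}^{2π} ∫_{0}^{2} ∫_{0}^{6} (30) · r dz dr dθ.

Inner (z): 180r.
Middle (r from 0 to 2): 360.
Outer (θ): 720π.

Therefore the triple integral equals 720π.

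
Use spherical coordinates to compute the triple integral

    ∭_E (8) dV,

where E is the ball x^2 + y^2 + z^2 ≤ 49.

In spherical coordinates, x = ρ sin(φ) cos(θ), y = ρ sin(φ) sin(θ), z = ρ cos(φ), and dV = ρ^2 sin(φ) dρ dφ dθ.

The integrand becomes 8, so

    ∭_E (8) dV = ∫_{0}^{2π} ∫_{0}^{π} ∫_{0}^{7} (8) · ρ^2 sin(φ) dρ dφ dθ.

Inner (ρ): 2744sin(φ)/3.
Middle (φ): 5488/3.
Outer (θ): 10976π/3.

Therefore the triple integral equals 10976π/3.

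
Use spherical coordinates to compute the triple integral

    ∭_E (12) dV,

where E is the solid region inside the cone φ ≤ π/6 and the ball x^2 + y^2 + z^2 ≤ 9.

In spherical coordinates, x = ρ sin(φ) cos(θ), y = ρ sin(φ) sin(θ), z = ρ cos(φ), and dV = ρ^2 sin(φ) dρ dφ dθ.

The integrand becomes 12, so

    ∭_E (12) dV = ∫_{0}^{2π} ∫_{0}^{π/6} ∫_{0}^{3} (12) · ρ^2 sin(φ) dρ dφ dθ.

Inner (ρ): 108sin(φ).
Middle (φ): 108 - 54sqrt(3).
Outer (θ): 108π (2 - sqrt(3)).

Therefore the triple integral equals 108π (2 - sqrt(3)).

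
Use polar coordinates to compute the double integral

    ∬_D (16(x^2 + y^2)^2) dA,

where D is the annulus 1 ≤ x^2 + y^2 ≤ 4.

The region D is 1 ≤ r ≤ 2, 0 ≤ θ ≤ 2π in polar coordinates, where x = r cos(θ), y = r sin(θ), and dA = r dr dθ.

Under the substitution, the integrand becomes 16r^4, so

    ∬_D (16(x^2 + y^2)^2) dA = ∫_{0}^{2π} ∫_{1}^{2} (16r^4) · r dr dθ.

Inner integral (in r): ∫_{1}^{2} (16r^4) · r dr = 168.

Outer integral (in θ): ∫_{0}^{2π} (168) dθ = 336π.

Therefore ∬_D (16(x^2 + y^2)^2) dA = 336π.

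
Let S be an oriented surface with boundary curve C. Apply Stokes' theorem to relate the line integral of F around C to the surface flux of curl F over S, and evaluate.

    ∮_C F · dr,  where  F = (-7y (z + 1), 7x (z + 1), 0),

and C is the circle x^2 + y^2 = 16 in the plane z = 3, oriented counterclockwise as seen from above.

Let S be the flat disk x^2 + y^2 ≤ 16 in the plane z = 3, with upward unit normal n̂ = ẑ. By Stokes' theorem,

    ∮_C F · dr = ∬_S (∇ × F) · n̂ dS = ∬_D (curl F)_z dA,

where D is the disk x^2 + y^2 ≤ 16.

Compute the curl of F = (-7y (z + 1), 7x (z + 1), 0):
    (∇ × F)_x = ∂F_z/∂y - ∂F_y/∂z = -7x,
    (∇ × F)_y = ∂F_x/∂z - ∂F_z/∂x = -7y,
    (∇ × F)_z = ∂F_y/∂x - ∂F_x/∂y = 14z + 14.

On z = 3, (curl F)_z = 56.

Convert to polar (x = r cos θ, y = r sin θ, dA = r dr dθ); the integrand becomes 56, so

    ∬_D (curl F)_z dA = ∫_0^{2π} ∫_0^{4} (56) · r dr dθ.

Inner (r from 0 to 4): 448.
Outer (θ from 0 to 2π): 896π.

Therefore ∮_C F · dr = 896π.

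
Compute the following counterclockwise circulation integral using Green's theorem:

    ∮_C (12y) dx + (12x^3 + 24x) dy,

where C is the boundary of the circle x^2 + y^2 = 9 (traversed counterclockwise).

Green's theorem converts the closed line integral into a double integral over the enclosed region D:

    ∮_C P dx + Q dy = ∬_D (∂Q/∂x - ∂P/∂y) dA.

Here P = 12y, Q = 12x^3 + 24x, so

    ∂Q/∂x = 36x^2 + 24,    ∂P/∂y = 12,
    ∂Q/∂x - ∂P/∂y = 36x^2 + 12.

D is the region x^2 + y^2 ≤ 9. Evaluating the double integral:

In polar coordinates (x = r cos θ, y = r sin θ, dA = r dr dθ) the integrand becomes 36r^2cos(θ)^2 + 12, so

    ∬_D (36x^2 + 12) dA = ∫_0^{2π} ∫_0^{3} (36r^2cos(θ)^2 + 12) · r dr dθ.

Inner (r from 0 to 3): 729cos(θ)^2 + 54.
Outer (θ from 0 to 2π): 837π.

Therefore ∮_C P dx + Q dy = 837π.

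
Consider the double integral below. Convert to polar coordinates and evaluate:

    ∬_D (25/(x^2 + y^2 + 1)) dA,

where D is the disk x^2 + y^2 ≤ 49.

The region D is 0 ≤ r ≤ 7, 0 ≤ θ ≤ 2π in polar coordinates, where x = r cos(θ), y = r sin(θ), and dA = r dr dθ.

Under the substitution, the integrand becomes 25/(r^2 + 1), so

    ∬_D (25/(x^2 + y^2 + 1)) dA = ∫_{0}^{2π} ∫_{0}^{7} (25/(r^2 + 1)) · r dr dθ.

Inner integral (in r): ∫_{0}^{7} (25/(r^2 + 1)) · r dr = 25log(50)/2.

Outer integral (in θ): ∫_{0}^{2π} (25log(50)/2) dθ = 25π log(50).

Therefore ∬_D (25/(x^2 + y^2 + 1)) dA = 25π log(50).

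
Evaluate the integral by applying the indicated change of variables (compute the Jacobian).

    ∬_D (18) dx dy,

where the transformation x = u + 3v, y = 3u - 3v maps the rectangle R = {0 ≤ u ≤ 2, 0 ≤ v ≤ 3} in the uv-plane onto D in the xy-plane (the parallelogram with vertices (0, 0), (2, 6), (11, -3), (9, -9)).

Compute the Jacobian determinant of (x, y) with respect to (u, v):

    ∂(x,y)/∂(u,v) = | 1  3 | = (1)(-3) - (3)(3) = -12.
                   | 3  -3 |

Its absolute value is |J| = 12 (the area scaling factor).

Substituting x = u + 3v, y = 3u - 3v into the integrand,

    18 → 18,

so the integral becomes

    ∬_R (18) · |J| du dv = ∫_0^2 ∫_0^3 (216) dv du.

Inner (v): 648.
Outer (u): 1296.

Therefore ∬_D (18) dx dy = 1296.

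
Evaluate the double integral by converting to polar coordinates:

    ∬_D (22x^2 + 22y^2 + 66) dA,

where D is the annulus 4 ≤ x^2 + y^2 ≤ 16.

The region D is 2 ≤ r ≤ 4, 0 ≤ θ ≤ 2π in polar coordinates, where x = r cos(θ), y = r sin(θ), and dA = r dr dθ.

Under the substitution, the integrand becomes 22r^2 + 66, so

    ∬_D (22x^2 + 22y^2 + 66) dA = ∫_{0}^{2π} ∫_{2}^{4} (22r^2 + 66) · r dr dθ.

Inner integral (in r): ∫_{2}^{4} (22r^2 + 66) · r dr = 1716.

Outer integral (in θ): ∫_{0}^{2π} (1716) dθ = 3432π.

Therefore ∬_D (22x^2 + 22y^2 + 66) dA = 3432π.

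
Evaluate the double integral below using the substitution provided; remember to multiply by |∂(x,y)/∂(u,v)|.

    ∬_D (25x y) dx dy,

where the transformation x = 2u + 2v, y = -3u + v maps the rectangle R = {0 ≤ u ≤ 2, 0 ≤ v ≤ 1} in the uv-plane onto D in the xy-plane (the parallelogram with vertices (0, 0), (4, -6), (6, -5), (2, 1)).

Compute the Jacobian determinant of (x, y) with respect to (u, v):

    ∂(x,y)/∂(u,v) = | 2  2 | = (2)(1) - (2)(-3) = 8.
                   | -3  1 |

Its absolute value is |J| = 8 (the area scaling factor).

Substituting x = 2u + 2v, y = -3u + v into the integrand,

    25x y → -150u^2 - 100u v + 50v^2,

so the integral becomes

    ∬_R (-150u^2 - 100u v + 50v^2) · |J| du dv = ∫_0^2 ∫_0^1 (-1200u^2 - 800u v + 400v^2) dv du.

Inner (v): -1200u^2 - 400u + 400/3.
Outer (u): -11200/3.

Therefore ∬_D (25x y) dx dy = -11200/3.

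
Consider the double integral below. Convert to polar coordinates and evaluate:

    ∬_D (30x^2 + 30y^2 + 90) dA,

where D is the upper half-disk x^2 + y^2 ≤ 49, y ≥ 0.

The region D is 0 ≤ r ≤ 7, 0 ≤ θ ≤ π in polar coordinates, where x = r cos(θ), y = r sin(θ), and dA = r dr dθ.

Under the substitution, the integrand becomes 30r^2 + 90, so

    ∬_D (30x^2 + 30y^2 + 90) dA = ∫_{0}^{π} ∫_{0}^{7} (30r^2 + 90) · r dr dθ.

Inner integral (in r): ∫_{0}^{7} (30r^2 + 90) · r dr = 40425/2.

Outer integral (in θ): ∫_{0}^{π} (40425/2) dθ = 40425π/2.

Therefore ∬_D (30x^2 + 30y^2 + 90) dA = 40425π/2.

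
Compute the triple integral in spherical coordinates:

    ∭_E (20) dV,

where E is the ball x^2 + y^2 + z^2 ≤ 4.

In spherical coordinates, x = ρ sin(φ) cos(θ), y = ρ sin(φ) sin(θ), z = ρ cos(φ), and dV = ρ^2 sin(φ) dρ dφ dθ.

The integrand becomes 20, so

    ∭_E (20) dV = ∫_{0}^{2π} ∫_{0}^{π} ∫_{0}^{2} (20) · ρ^2 sin(φ) dρ dφ dθ.

Inner (ρ): 160sin(φ)/3.
Middle (φ): 320/3.
Outer (θ): 640π/3.

Therefore the triple integral equals 640π/3.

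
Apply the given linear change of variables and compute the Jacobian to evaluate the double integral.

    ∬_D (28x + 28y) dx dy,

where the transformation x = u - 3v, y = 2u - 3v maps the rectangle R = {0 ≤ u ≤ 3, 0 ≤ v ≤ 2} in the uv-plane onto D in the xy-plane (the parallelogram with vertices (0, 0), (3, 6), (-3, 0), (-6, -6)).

Compute the Jacobian determinant of (x, y) with respect to (u, v):

    ∂(x,y)/∂(u,v) = | 1  -3 | = (1)(-3) - (-3)(2) = 3.
                   | 2  -3 |

Its absolute value is |J| = 3 (the area scaling factor).

Substituting x = u - 3v, y = 2u - 3v into the integrand,

    28x + 28y → 84u - 168v,

so the integral becomes

    ∬_R (84u - 168v) · |J| du dv = ∫_0^3 ∫_0^2 (252u - 504v) dv du.

Inner (v): 504u - 1008.
Outer (u): -756.

Therefore ∬_D (28x + 28y) dx dy = -756.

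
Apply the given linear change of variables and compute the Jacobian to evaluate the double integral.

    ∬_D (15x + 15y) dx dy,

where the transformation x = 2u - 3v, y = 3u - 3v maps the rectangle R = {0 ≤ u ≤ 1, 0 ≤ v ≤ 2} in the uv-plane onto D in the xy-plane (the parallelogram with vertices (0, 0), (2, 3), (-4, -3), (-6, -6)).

Compute the Jacobian determinant of (x, y) with respect to (u, v):

    ∂(x,y)/∂(u,v) = | 2  -3 | = (2)(-3) - (-3)(3) = 3.
                   | 3  -3 |

Its absolute value is |J| = 3 (the area scaling factor).

Substituting x = 2u - 3v, y = 3u - 3v into the integrand,

    15x + 15y → 75u - 90v,

so the integral becomes

    ∬_R (75u - 90v) · |J| du dv = ∫_0^1 ∫_0^2 (225u - 270v) dv du.

Inner (v): 450u - 540.
Outer (u): -315.

Therefore ∬_D (15x + 15y) dx dy = -315.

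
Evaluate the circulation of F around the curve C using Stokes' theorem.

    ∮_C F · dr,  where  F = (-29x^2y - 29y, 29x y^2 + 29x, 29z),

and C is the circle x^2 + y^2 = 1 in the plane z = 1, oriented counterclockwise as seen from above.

Let S be the flat disk x^2 + y^2 ≤ 1 in the plane z = 1, with upward unit normal n̂ = ẑ. By Stokes' theorem,

    ∮_C F · dr = ∬_S (∇ × F) · n̂ dS = ∬_D (curl F)_z dA,

where D is the disk x^2 + y^2 ≤ 1.

Compute the curl of F = (-29x^2y - 29y, 29x y^2 + 29x, 29z):
    (∇ × F)_x = ∂F_z/∂y - ∂F_y/∂z = 0,
    (∇ × F)_y = ∂F_x/∂z - ∂F_z/∂x = 0,
    (∇ × F)_z = ∂F_y/∂x - ∂F_x/∂y = 29x^2 + 29y^2 + 58.

On z = 1, (curl F)_z = 29x^2 + 29y^2 + 58.

Convert to polar (x = r cos θ, y = r sin θ, dA = r dr dθ); the integrand becomes 29r^2 + 58, so

    ∬_D (curl F)_z dA = ∫_0^{2π} ∫_0^{1} (29r^2 + 58) · r dr dθ.

Inner (r from 0 to 1): 145/4.
Outer (θ from 0 to 2π): 145π/2.

Therefore ∮_C F · dr = 145π/2.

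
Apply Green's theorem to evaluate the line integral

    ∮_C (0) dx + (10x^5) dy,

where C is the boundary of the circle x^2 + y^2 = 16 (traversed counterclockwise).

Green's theorem converts the closed line integral into a double integral over the enclosed region D:

    ∮_C P dx + Q dy = ∬_D (∂Q/∂x - ∂P/∂y) dA.

Here P = 0, Q = 10x^5, so

    ∂Q/∂x = 50x^4,    ∂P/∂y = 0,
    ∂Q/∂x - ∂P/∂y = 50x^4.

D is the region x^2 + y^2 ≤ 16. Evaluating the double integral:

In polar coordinates (x = r cos θ, y = r sin θ, dA = r dr dθ) the integrand becomes 50r^4cos(θ)^4, so

    ∬_D (50x^4) dA = ∫_0^{2π} ∫_0^{4} (50r^4cos(θ)^4) · r dr dθ.

Inner (r from 0 to 4): 102400cos(θ)^4/3.
Outer (θ from 0 to 2π): 25600π.

Therefore ∮_C P dx + Q dy = 25600π.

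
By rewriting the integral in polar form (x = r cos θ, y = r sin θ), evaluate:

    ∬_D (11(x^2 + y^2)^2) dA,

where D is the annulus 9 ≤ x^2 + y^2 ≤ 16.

The region D is 3 ≤ r ≤ 4, 0 ≤ θ ≤ 2π in polar coordinates, where x = r cos(θ), y = r sin(θ), and dA = r dr dθ.

Under the substitution, the integrand becomes 11r^4, so

    ∬_D (11(x^2 + y^2)^2) dA = ∫_{0}^{2π} ∫_{3}^{4} (11r^4) · r dr dθ.

Inner integral (in r): ∫_{3}^{4} (11r^4) · r dr = 37037/6.

Outer integral (in θ): ∫_{0}^{2π} (37037/6) dθ = 37037π/3.

Therefore ∬_D (11(x^2 + y^2)^2) dA = 37037π/3.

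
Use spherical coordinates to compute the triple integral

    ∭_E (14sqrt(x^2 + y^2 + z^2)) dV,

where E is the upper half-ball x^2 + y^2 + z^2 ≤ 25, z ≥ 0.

In spherical coordinates, x = ρ sin(φ) cos(θ), y = ρ sin(φ) sin(θ), z = ρ cos(φ), and dV = ρ^2 sin(φ) dρ dφ dθ.

The integrand becomes 14ρ, so

    ∭_E (14sqrt(x^2 + y^2 + z^2)) dV = ∫_{0}^{2π} ∫_{0}^{π/2} ∫_{0}^{5} (14ρ) · ρ^2 sin(φ) dρ dφ dθ.

Inner (ρ): 4375sin(φ)/2.
Middle (φ): 4375/2.
Outer (θ): 4375π.

Therefore the triple integral equals 4375π.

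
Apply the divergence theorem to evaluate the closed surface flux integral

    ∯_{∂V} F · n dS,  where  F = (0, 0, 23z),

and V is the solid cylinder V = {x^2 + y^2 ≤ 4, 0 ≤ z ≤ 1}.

By the divergence theorem,

    ∯_{∂V} F · n dS = ∭_V (∇ · F) dV.

Compute the divergence:
    ∇ · F = ∂F_x/∂x + ∂F_y/∂y + ∂F_z/∂z = 0 + 0 + 23 = 23.

In cylindrical coordinates, x = r cos(θ), y = r sin(θ), z = z, dV = r dr dθ dz, with 0 ≤ r ≤ 2, 0 ≤ θ ≤ 2π, 0 ≤ z ≤ 1.

The integrand, after substitution and multiplying by the volume element, becomes (23) · r, so

    ∭_V (∇·F) dV = ∫_0^{2π} ∫_0^{2} ∫_0^{1} (23) · r dz dr dθ.

Inner (z from 0 to 1): 23r.
Middle (r from 0 to 2): 46.
Outer (θ from 0 to 2π): 92π.

Therefore ∯_{∂V} F · n dS = 92π.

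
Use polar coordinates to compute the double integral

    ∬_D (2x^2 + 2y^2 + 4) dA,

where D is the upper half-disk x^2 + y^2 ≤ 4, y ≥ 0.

The region D is 0 ≤ r ≤ 2, 0 ≤ θ ≤ π in polar coordinates, where x = r cos(θ), y = r sin(θ), and dA = r dr dθ.

Under the substitution, the integrand becomes 2r^2 + 4, so

    ∬_D (2x^2 + 2y^2 + 4) dA = ∫_{0}^{π} ∫_{0}^{2} (2r^2 + 4) · r dr dθ.

Inner integral (in r): ∫_{0}^{2} (2r^2 + 4) · r dr = 16.

Outer integral (in θ): ∫_{0}^{π} (16) dθ = 16π.

Therefore ∬_D (2x^2 + 2y^2 + 4) dA = 16π.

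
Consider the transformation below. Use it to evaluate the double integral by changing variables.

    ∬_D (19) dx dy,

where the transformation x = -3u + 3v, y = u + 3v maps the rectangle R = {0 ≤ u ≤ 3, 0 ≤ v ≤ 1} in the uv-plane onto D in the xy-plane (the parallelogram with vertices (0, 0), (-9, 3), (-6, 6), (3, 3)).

Compute the Jacobian determinant of (x, y) with respect to (u, v):

    ∂(x,y)/∂(u,v) = | -3  3 | = (-3)(3) - (3)(1) = -12.
                   | 1  3 |

Its absolute value is |J| = 12 (the area scaling factor).

Substituting x = -3u + 3v, y = u + 3v into the integrand,

    19 → 19,

so the integral becomes

    ∬_R (19) · |J| du dv = ∫_0^3 ∫_0^1 (228) dv du.

Inner (v): 228.
Outer (u): 684.

Therefore ∬_D (19) dx dy = 684.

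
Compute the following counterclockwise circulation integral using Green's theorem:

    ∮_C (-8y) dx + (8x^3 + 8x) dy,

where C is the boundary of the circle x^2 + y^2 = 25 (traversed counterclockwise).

Green's theorem converts the closed line integral into a double integral over the enclosed region D:

    ∮_C P dx + Q dy = ∬_D (∂Q/∂x - ∂P/∂y) dA.

Here P = -8y, Q = 8x^3 + 8x, so

    ∂Q/∂x = 24x^2 + 8,    ∂P/∂y = -8,
    ∂Q/∂x - ∂P/∂y = 24x^2 + 16.

D is the region x^2 + y^2 ≤ 25. Evaluating the double integral:

In polar coordinates (x = r cos θ, y = r sin θ, dA = r dr dθ) the integrand becomes 24r^2cos(θ)^2 + 16, so

    ∬_D (24x^2 + 16) dA = ∫_0^{2π} ∫_0^{5} (24r^2cos(θ)^2 + 16) · r dr dθ.

Inner (r from 0 to 5): 3750cos(θ)^2 + 200.
Outer (θ from 0 to 2π): 4150π.

Therefore ∮_C P dx + Q dy = 4150π.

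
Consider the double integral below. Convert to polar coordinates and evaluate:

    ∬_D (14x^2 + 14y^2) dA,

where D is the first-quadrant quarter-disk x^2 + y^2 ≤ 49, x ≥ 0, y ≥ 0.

The region D is 0 ≤ r ≤ 7, 0 ≤ θ ≤ π/2 in polar coordinates, where x = r cos(θ), y = r sin(θ), and dA = r dr dθ.

Under the substitution, the integrand becomes 14r^2, so

    ∬_D (14x^2 + 14y^2) dA = ∫_{0}^{π/2} ∫_{0}^{7} (14r^2) · r dr dθ.

Inner integral (in r): ∫_{0}^{7} (14r^2) · r dr = 16807/2.

Outer integral (in θ): ∫_{0}^{π/2} (16807/2) dθ = 16807π/4.

Therefore ∬_D (14x^2 + 14y^2) dA = 16807π/4.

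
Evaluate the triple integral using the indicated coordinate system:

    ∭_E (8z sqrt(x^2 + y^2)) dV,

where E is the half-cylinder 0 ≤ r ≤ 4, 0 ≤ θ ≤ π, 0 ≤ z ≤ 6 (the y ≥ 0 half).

In cylindrical coordinates, x = r cos(θ), y = r sin(θ), z = z, and dV = r dr dθ dz.

The integrand becomes 8r z, so

    ∭_E (8z sqrt(x^2 + y^2)) dV = ∫_{0}^{π} ∫_{0}^{4} ∫_{0}^{6} (8r z) · r dz dr dθ.

Inner (z): 144r^2.
Middle (r from 0 to 4): 3072.
Outer (θ): 3072π.

Therefore the triple integral equals 3072π.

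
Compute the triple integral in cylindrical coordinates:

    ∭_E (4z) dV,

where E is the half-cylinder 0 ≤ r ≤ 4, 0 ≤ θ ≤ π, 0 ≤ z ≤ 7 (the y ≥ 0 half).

In cylindrical coordinates, x = r cos(θ), y = r sin(θ), z = z, and dV = r dr dθ dz.

The integrand becomes 4z, so

    ∭_E (4z) dV = ∫_{0}^{π} ∫_{0}^{4} ∫_{0}^{7} (4z) · r dz dr dθ.

Inner (z): 98r.
Middle (r from 0 to 4): 784.
Outer (θ): 784π.

Therefore the triple integral equals 784π.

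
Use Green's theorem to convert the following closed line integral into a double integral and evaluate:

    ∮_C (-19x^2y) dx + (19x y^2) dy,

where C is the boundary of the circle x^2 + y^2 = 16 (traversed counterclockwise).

Green's theorem converts the closed line integral into a double integral over the enclosed region D:

    ∮_C P dx + Q dy = ∬_D (∂Q/∂x - ∂P/∂y) dA.

Here P = -19x^2y, Q = 19x y^2, so

    ∂Q/∂x = 19y^2,    ∂P/∂y = -19x^2,
    ∂Q/∂x - ∂P/∂y = 19x^2 + 19y^2.

D is the region x^2 + y^2 ≤ 16. Evaluating the double integral:

In polar coordinates (x = r cos θ, y = r sin θ, dA = r dr dθ) the integrand becomes 19r^2, so

    ∬_D (19x^2 + 19y^2) dA = ∫_0^{2π} ∫_0^{4} (19r^2) · r dr dθ.

Inner (r from 0 to 4): 1216.
Outer (θ from 0 to 2π): 2432π.

Therefore ∮_C P dx + Q dy = 2432π.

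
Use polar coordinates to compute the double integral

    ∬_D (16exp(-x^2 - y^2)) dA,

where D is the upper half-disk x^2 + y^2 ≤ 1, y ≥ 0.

The region D is 0 ≤ r ≤ 1, 0 ≤ θ ≤ π in polar coordinates, where x = r cos(θ), y = r sin(θ), and dA = r dr dθ.

Under the substitution, the integrand becomes 16exp(-r^2), so

    ∬_D (16exp(-x^2 - y^2)) dA = ∫_{0}^{π} ∫_{0}^{1} (16exp(-r^2)) · r dr dθ.

Inner integral (in r): ∫_{0}^{1} (16exp(-r^2)) · r dr = 8 - 8exp(-1).

Outer integral (in θ): ∫_{0}^{π} (8 - 8exp(-1)) dθ = -8π exp(-1) + 8π.

Therefore ∬_D (16exp(-x^2 - y^2)) dA = -8π exp(-1) + 8π.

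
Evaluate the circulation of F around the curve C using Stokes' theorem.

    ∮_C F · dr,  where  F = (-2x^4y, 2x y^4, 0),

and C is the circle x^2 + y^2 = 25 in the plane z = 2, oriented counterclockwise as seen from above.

Let S be the flat disk x^2 + y^2 ≤ 25 in the plane z = 2, with upward unit normal n̂ = ẑ. By Stokes' theorem,

    ∮_C F · dr = ∬_S (∇ × F) · n̂ dS = ∬_D (curl F)_z dA,

where D is the disk x^2 + y^2 ≤ 25.

Compute the curl of F = (-2x^4y, 2x y^4, 0):
    (∇ × F)_x = ∂F_z/∂y - ∂F_y/∂z = 0,
    (∇ × F)_y = ∂F_x/∂z - ∂F_z/∂x = 0,
    (∇ × F)_z = ∂F_y/∂x - ∂F_x/∂y = 2x^4 + 2y^4.

On z = 2, (curl F)_z = 2x^4 + 2y^4.

Convert to polar (x = r cos θ, y = r sin θ, dA = r dr dθ); the integrand becomes 2r^4(sin(θ)^4 + cos(θ)^4), so

    ∬_D (curl F)_z dA = ∫_0^{2π} ∫_0^{5} (2r^4(sin(θ)^4 + cos(θ)^4)) · r dr dθ.

Inner (r from 0 to 5): 15625sin(θ)^4/3 + 15625cos(θ)^4/3.
Outer (θ from 0 to 2π): 15625π/2.

Therefore ∮_C F · dr = 15625π/2.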